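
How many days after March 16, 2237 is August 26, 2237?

163

March 2237: 31 − 16 = 15 days remain.
Then April (30), May (31), June (30), July (31): 30 + 31 + 30 + 31 = 122 days.
August 1–26, 2237: 26 days.
Total: 15 + 122 + 26 = 163 days.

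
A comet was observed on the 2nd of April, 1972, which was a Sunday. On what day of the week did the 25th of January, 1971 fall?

Monday

Count forward from the earlier date (January 25, 1971) to the later (April 2, 1972):
January 25, 1971 → January 25, 1972: 365 days.
January 1972: 31 − 25 = 6 days remain.
Then February 1972 (29), March (31): 29 + 31 = 60 days.
April 1–2, 1972: 2 days.
Residual: 68 days.
Total: 433 days.
433 mod 7 = 6, so 6 days before Sunday is Monday.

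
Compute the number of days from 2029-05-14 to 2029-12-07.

May 2029: 31 − 14 = 17 days remain.
Then June (30), July (31), August (31), September (30), October (31), November (30): 30 + 31 + 31 + 30 + 31 + 30 = 183 days.
December 1–7, 2029: 7 days.
Total: 17 + 183 + 7 = 207 days.

207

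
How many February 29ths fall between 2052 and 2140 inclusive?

Years divisible by 4: 2052, 2056, …, 2140 — 23 in all.
Of these, 2100 is divisible by 100 but not 400, so not leap.
Leap years: 23 − 1 = 22.

22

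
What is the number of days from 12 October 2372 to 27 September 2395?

8385

From October 12, 2372 to October 12, 2394: 22 years, of which 5 contain a Feb 29 — 17×365 + 5×366 = 8035 days.
October 2394: 31 − 12 = 19 days remain.
Then 10 full months totalling 304 days.
September 1–27, 2395: 27 days.
Residual: 350 days.
Total: 8385 days.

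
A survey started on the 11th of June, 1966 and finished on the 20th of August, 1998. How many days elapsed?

From June 11, 1966 to June 11, 1998: 32 years, of which 8 contain a Feb 29 — 24×365 + 8×366 = 11688 days.
June 1998: 30 − 11 = 19 days remain.
Then July (31): 31 days.
August 1–20, 1998: 20 days.
Residual: 70 days.
Total: 11758 days.

11758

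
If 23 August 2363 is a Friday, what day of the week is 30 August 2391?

Friday

From August 23, 2363 to August 23, 2391: 28 years, of which 7 contain a Feb 29 — 21×365 + 7×366 = 10227 days.
Within August 2391: 30 − 23 = 7 days.
Total: 10234 days.
10234 is a multiple of 7, so 30 August 2391 falls on the same weekday: Friday.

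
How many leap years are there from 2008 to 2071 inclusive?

Years divisible by 4: 2008, 2012, …, 2068 — 16 in all.
No century exceptions apply. Count: 16.

16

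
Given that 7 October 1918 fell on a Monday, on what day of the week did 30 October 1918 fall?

Within October 1918: 30 − 7 = 23 days.
23 mod 7 = 2, so 2 days after Monday is Wednesday.

Wednesday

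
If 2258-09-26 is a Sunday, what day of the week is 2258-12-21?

Tuesday

September 2258: 30 − 26 = 4 days remain.
Then October (31), November (30): 31 + 30 = 61 days.
December 1–21, 2258: 21 days.
Total: 4 + 61 + 21 = 86 days.
86 mod 7 = 2, so 2 days after Sunday is Tuesday.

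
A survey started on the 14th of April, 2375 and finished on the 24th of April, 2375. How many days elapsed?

10

Within April 2375: 24 − 14 = 10 days.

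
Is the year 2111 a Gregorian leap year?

2111 is not a leap year.

No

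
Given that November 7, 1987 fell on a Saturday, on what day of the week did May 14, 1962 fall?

Monday

Count forward from the earlier date (May 14, 1962) to the later (November 7, 1987):
From May 14, 1962 to May 14, 1987: 25 years, of which 6 contain a Feb 29 — 19×365 + 6×366 = 9131 days.
May 1987: 31 − 14 = 17 days remain.
Then June (30), July (31), August (31), September (30), October (31): 30 + 31 + 31 + 30 + 31 = 153 days.
November 1–7, 1987: 7 days.
Residual: 177 days.
Total: 9308 days.
9308 mod 7 = 5, so 5 days before Saturday is Monday.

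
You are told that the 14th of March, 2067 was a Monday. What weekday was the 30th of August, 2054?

Sunday

Count forward from the earlier date (August 30, 2054) to the later (March 14, 2067):
From August 30, 2054 to August 30, 2066: 12 years, of which 3 contain a Feb 29 — 9×365 + 3×366 = 4383 days.
August 2066: 31 − 30 = 1 day remains.
Then September (30), October (31), November (30), December (31), January (31), February 2067 (28): 30 + 31 + 30 + 31 + 31 + 28 = 181 days.
March 1–14, 2067: 14 days.
Residual: 196 days.
Total: 4579 days.
4579 mod 7 = 1, so 1 day before Monday is Sunday.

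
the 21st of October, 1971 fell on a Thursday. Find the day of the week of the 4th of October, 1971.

Count forward from the earlier date (October 4, 1971) to the later (October 21, 1971):
Within October 1971: 21 − 4 = 17 days.
17 mod 7 = 3, so 3 days before Thursday is Monday.

Monday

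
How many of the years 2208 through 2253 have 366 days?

Years divisible by 4 in [2208, 2253]: 2208, 2212, 2216, 2220, 2224, 2228, 2232, 2236, 2240, 2244, 2248, 2252.
No century exceptions apply. Count: 12.

12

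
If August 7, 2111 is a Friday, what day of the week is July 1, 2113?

August 7, 2111 → August 7, 2112: 366 days (2112 is a leap year).
August 2112: 31 − 7 = 24 days remain.
Then 10 full months totalling 303 days.
July 1, 2113: 1 day.
Residual: 328 days.
Total: 694 days.
694 mod 7 = 1, so 1 day after Friday is Saturday.

Saturday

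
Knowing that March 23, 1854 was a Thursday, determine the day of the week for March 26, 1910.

Saturday

From March 23, 1854 to March 23, 1910: 56 years, of which 13 contain a Feb 29 — 43×365 + 13×366 = 20453 days.
(1900 is not a leap year (divisible by 100 but not 400).)
Within March 1910: 26 − 23 = 3 days.
Total: 20456 days.
20456 mod 7 = 2, so 2 days after Thursday is Saturday.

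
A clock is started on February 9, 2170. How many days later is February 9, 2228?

From February 9, 2170 to February 9, 2228: 58 years, of which 13 contain a Feb 29 — 45×365 + 13×366 = 21183 days.
(2200 is not a leap year (divisible by 100 but not 400).)
Total: 21183 days.

21183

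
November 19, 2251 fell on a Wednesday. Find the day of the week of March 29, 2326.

Day-of-year of November 19, 2251: 323.
Day-of-year of March 29, 2326: 88.
2251 has 365 days, so 365 − 323 = 42 days remain in 2251.
Full years 2252–2325: 56 common + 18 leap = 56×365 + 18×366 = 27028 days.
Total: 42 + 27028 + 88 = 27158 days.
27158 mod 7 = 5, so 5 days after Wednesday is Monday.

Monday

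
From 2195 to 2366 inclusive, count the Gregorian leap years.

Years divisible by 4: 2196, 2200, …, 2364 — 43 in all.
Of these, 2200, 2300 are divisible by 100 but not 400, so not leap.
Leap years: 43 − 2 = 41.

41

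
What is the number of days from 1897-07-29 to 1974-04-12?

28015

Day-of-year of July 29, 1897: 210.
Day-of-year of April 12, 1974: 102.
1897 has 365 days, so 365 − 210 = 155 days remain in 1897.
Full years 1898–1973: 58 common + 18 leap = 58×365 + 18×366 = 27758 days.
Total: 155 + 27758 + 102 = 28015 days.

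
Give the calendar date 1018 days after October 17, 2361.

July 31, 2364

Count 1018 days after October 17, 2361:
Day-of-year of October 17, 2361: 290.
Day-of-year of July 31, 2364: 213.
2361 has 365 days, so 365 − 290 = 75 days remain in 2361.
Full years: 2362: 365; 2363: 365. Sum = 730.
Total: 75 + 730 + 213 = 1018 days.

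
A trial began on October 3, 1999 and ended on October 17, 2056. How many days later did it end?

20834

Day-of-year of October 3, 1999: 276.
Day-of-year of October 17, 2056: 291.
1999 has 365 days, so 365 − 276 = 89 days remain in 1999.
Full years 2000–2055: 42 common + 14 leap = 42×365 + 14×366 = 20454 days.
Total: 89 + 20454 + 291 = 20834 days.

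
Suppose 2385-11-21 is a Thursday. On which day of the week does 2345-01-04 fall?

Thursday

Count forward from the earlier date (January 4, 2345) to the later (November 21, 2385):
Day-of-year of January 4, 2345: 4.
Day-of-year of November 21, 2385: 325.
2345 has 365 days, so 365 − 4 = 361 days remain in 2345.
Full years 2346–2384: 29 common + 10 leap = 29×365 + 10×366 = 14245 days.
Total: 361 + 14245 + 325 = 14931 days.
14931 is a multiple of 7, so 2345-01-04 falls on the same weekday: Thursday.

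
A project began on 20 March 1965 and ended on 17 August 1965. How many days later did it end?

150

March 1965: 31 − 20 = 11 days remain.
Then April (30), May (31), June (30), July (31): 30 + 31 + 30 + 31 = 122 days.
August 1–17, 1965: 17 days.
Total: 11 + 122 + 17 = 150 days.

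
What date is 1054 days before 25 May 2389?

6 July 2386

Count 1054 days before May 25, 2389:
Day-of-year of July 6, 2386: 187.
Day-of-year of May 25, 2389: 145.
2386 has 365 days, so 365 − 187 = 178 days remain in 2386.
Full years: 2387: 365; 2388: 366. Sum = 731.
Total: 178 + 731 + 145 = 1054 days.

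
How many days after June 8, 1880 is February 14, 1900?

From June 8, 1880 to June 8, 1899: 19 years, of which 4 contain a Feb 29 — 15×365 + 4×366 = 6939 days.
June 1899: 30 − 8 = 22 days remain.
Then July (31), August (31), September (30), October (31), November (30), December (31), January (31): 31 + 31 + 30 + 31 + 30 + 31 + 31 = 215 days.
February 1–14, 1900: 14 days (1900 is not a leap year (divisible by 100 but not 400)).
Residual: 251 days.
Total: 7190 days.

7190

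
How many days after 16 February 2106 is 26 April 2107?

434

Day-of-year of February 16, 2106: 47.
Day-of-year of April 26, 2107: 116.
2106 has 365 days, so 365 − 47 = 318 days remain in 2106.
Total: 318 + 116 = 434 days.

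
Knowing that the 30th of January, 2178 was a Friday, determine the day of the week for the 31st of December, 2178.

Thursday

January 2178: 31 − 30 = 1 day remains.
Then 10 full months totalling 303 days.
December 1–31, 2178: 31 days.
Total: 1 + 303 + 31 = 335 days.
335 mod 7 = 6, so 6 days after Friday is Thursday.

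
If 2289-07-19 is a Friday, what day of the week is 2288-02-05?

Sunday

Count forward from the earlier date (February 5, 2288) to the later (July 19, 2289):
February 2288: 29 − 5 = 24 days remain (2288 is a leap year, so February has 29 days).
Then 16 full months totalling 487 days.
July 1–19, 2289: 19 days.
Total: 24 + 487 + 19 = 530 days.
530 mod 7 = 5, so 5 days before Friday is Sunday.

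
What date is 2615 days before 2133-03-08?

2126-01-09

Count 2615 days before March 8, 2133:
From January 9, 2126 to January 9, 2133: 7 years, of which 2 contain a Feb 29 — 5×365 + 2×366 = 2557 days.
January 2133: 31 − 9 = 22 days remain.
Then February 2133 (28): 28 days.
March 1–8, 2133: 8 days.
Residual: 58 days.
Total: 2615 days.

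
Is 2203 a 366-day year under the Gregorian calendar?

No

2203 is not a leap year.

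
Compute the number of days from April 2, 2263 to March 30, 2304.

Day-of-year of April 2, 2263: 92.
Day-of-year of March 30, 2304: 90.
2263 has 365 days, so 365 − 92 = 273 days remain in 2263.
Full years 2264–2303: 31 common + 9 leap = 31×365 + 9×366 = 14609 days.
Total: 273 + 14609 + 90 = 14972 days.

14972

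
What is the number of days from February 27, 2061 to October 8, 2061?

223

February 2061: 28 − 27 = 1 day remains (2061 is not a leap year, so February has 28 days).
Then March (31), April (30), May (31), June (30), July (31), August (31), September (30): 31 + 30 + 31 + 30 + 31 + 31 + 30 = 214 days.
October 1–8, 2061: 8 days.
Total: 1 + 214 + 8 = 223 days.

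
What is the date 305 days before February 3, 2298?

April 4, 2297

Count 305 days before February 3, 2298:
April 2297: 30 − 4 = 26 days remain.
Then 9 full months totalling 276 days.
February 1–3, 2298: 3 days (2298 is not a leap year).
Residual: 305 days.
Total: 305 days.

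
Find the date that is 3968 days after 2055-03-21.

2066-01-30

Count 3968 days after March 21, 2055:
From March 21, 2055 to March 21, 2065: 10 years, of which 3 contain a Feb 29 — 7×365 + 3×366 = 3653 days.
March 2065: 31 − 21 = 10 days remain.
Then 9 full months totalling 275 days.
January 1–30, 2066: 30 days.
Residual: 315 days.
Total: 3968 days.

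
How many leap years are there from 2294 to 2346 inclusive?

Years divisible by 4: 2296, 2300, …, 2344 — 13 in all.
Of these, 2300 is divisible by 100 but not 400, so not leap.
Leap years: 13 − 1 = 12.

12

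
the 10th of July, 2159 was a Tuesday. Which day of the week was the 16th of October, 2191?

Day-of-year of July 10, 2159: 191.
Day-of-year of October 16, 2191: 289.
2159 has 365 days, so 365 − 191 = 174 days remain in 2159.
Full years 2160–2190: 23 common + 8 leap = 23×365 + 8×366 = 11323 days.
Total: 174 + 11323 + 289 = 11786 days.
11786 mod 7 = 5, so 5 days after Tuesday is Sunday.

Sunday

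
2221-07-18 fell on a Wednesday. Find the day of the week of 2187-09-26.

Count forward from the earlier date (September 26, 2187) to the later (July 18, 2221):
From September 26, 2187 to September 26, 2220: 33 years, of which 8 contain a Feb 29 — 25×365 + 8×366 = 12053 days.
(2200 is not a leap year (divisible by 100 but not 400).)
September 2220: 30 − 26 = 4 days remain.
Then 9 full months totalling 273 days.
July 1–18, 2221: 18 days.
Residual: 295 days.
Total: 12348 days.
12348 is a multiple of 7, so 2187-09-26 falls on the same weekday: Wednesday.

Wednesday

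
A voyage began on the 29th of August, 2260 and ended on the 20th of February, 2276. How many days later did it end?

Day-of-year of August 29, 2260: 242.
Day-of-year of February 20, 2276: 51.
2260 has 366 days, so 366 − 242 = 124 days remain in 2260.
Full years 2261–2275: 12 common + 3 leap = 12×365 + 3×366 = 5478 days.
Total: 124 + 5478 + 51 = 5653 days.

5653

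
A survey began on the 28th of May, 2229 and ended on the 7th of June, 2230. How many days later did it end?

Day-of-year of May 28, 2229: 148.
Day-of-year of June 7, 2230: 158.
2229 has 365 days, so 365 − 148 = 217 days remain in 2229.
Total: 217 + 158 = 375 days.

375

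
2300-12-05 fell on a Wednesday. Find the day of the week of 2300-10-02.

Tuesday

Count forward from the earlier date (October 2, 2300) to the later (December 5, 2300):
October 2300: 31 − 2 = 29 days remain.
Then November (30): 30 days.
December 1–5, 2300: 5 days.
Total: 29 + 30 + 5 = 64 days.
64 mod 7 = 1, so 1 day before Wednesday is Tuesday.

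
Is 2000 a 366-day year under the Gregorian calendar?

Yes

2000 is a leap year (divisible by 400).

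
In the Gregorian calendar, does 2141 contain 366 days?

2141 is not a leap year.

No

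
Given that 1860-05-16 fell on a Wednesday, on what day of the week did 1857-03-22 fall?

Count forward from the earlier date (March 22, 1857) to the later (May 16, 1860):
March 22, 1857 → March 22, 1858: 365 days.
March 22, 1858 → March 22, 1859: 365 days.
March 22, 1859 → March 22, 1860: 366 days (1860 is a leap year).
March 1860: 31 − 22 = 9 days remain.
Then April (30): 30 days.
May 1–16, 1860: 16 days.
Residual: 55 days.
Total: 1151 days.
1151 mod 7 = 3, so 3 days before Wednesday is Sunday.

Sunday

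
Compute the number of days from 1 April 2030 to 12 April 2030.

11

Within April 2030: 12 − 1 = 11 days.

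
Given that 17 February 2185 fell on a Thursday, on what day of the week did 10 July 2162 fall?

Saturday

Count forward from the earlier date (July 10, 2162) to the later (February 17, 2185):
Day-of-year of July 10, 2162: 191.
Day-of-year of February 17, 2185: 48.
2162 has 365 days, so 365 − 191 = 174 days remain in 2162.
Full years 2163–2184: 16 common + 6 leap = 16×365 + 6×366 = 8036 days.
Total: 174 + 8036 + 48 = 8258 days.
8258 mod 7 = 5, so 5 days before Thursday is Saturday.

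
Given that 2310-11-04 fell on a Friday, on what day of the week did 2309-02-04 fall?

Thursday

Count forward from the earlier date (February 4, 2309) to the later (November 4, 2310):
February 2309: 28 − 4 = 24 days remain (2309 is not a leap year, so February has 28 days).
Then 20 full months totalling 610 days.
November 1–4, 2310: 4 days.
Total: 24 + 610 + 4 = 638 days.
638 mod 7 = 1, so 1 day before Friday is Thursday.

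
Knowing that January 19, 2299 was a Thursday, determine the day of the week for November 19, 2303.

Day-of-year of January 19, 2299: 19.
Day-of-year of November 19, 2303: 323.
2299 has 365 days, so 365 − 19 = 346 days remain in 2299.
Full years: 2300: 365; 2301: 365; 2302: 365. Sum = 1095.
Total: 346 + 1095 + 323 = 1764 days.
1764 is a multiple of 7, so November 19, 2303 falls on the same weekday: Thursday.

Thursday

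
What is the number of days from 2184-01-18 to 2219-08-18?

From January 18, 2184 to January 18, 2219: 35 years, of which 8 contain a Feb 29 — 27×365 + 8×366 = 12783 days.
(2200 is not a leap year (divisible by 100 but not 400).)
January 2219: 31 − 18 = 13 days remain.
Then February 2219 (28), March (31), April (30), May (31), June (30), July (31): 28 + 31 + 30 + 31 + 30 + 31 = 181 days.
August 1–18, 2219: 18 days.
Residual: 212 days.
Total: 12995 days.

12995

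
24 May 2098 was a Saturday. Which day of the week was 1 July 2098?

May 2098: 31 − 24 = 7 days remain.
Then June (30): 30 days.
July 1, 2098: 1 day.
Total: 7 + 30 + 1 = 38 days.
38 mod 7 = 3, so 3 days after Saturday is Tuesday.

Tuesday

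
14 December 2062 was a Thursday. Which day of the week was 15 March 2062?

Wednesday

Count forward from the earlier date (March 15, 2062) to the later (December 14, 2062):
March 2062: 31 − 15 = 16 days remain.
Then April (30), May (31), June (30), July (31), August (31), September (30), October (31), November (30): 30 + 31 + 30 + 31 + 31 + 30 + 31 + 30 = 244 days.
December 1–14, 2062: 14 days.
Total: 16 + 244 + 14 = 274 days.
274 mod 7 = 1, so 1 day before Thursday is Wednesday.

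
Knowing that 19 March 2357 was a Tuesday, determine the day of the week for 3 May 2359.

March 19, 2357 → March 19, 2358: 365 days.
March 19, 2358 → March 19, 2359: 365 days.
March 2359: 31 − 19 = 12 days remain.
Then April (30): 30 days.
May 1–3, 2359: 3 days.
Residual: 45 days.
Total: 775 days.
775 mod 7 = 5, so 5 days after Tuesday is Sunday.

Sunday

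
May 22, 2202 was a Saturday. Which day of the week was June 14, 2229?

Day-of-year of May 22, 2202: 142.
Day-of-year of June 14, 2229: 165.
2202 has 365 days, so 365 − 142 = 223 days remain in 2202.
Full years 2203–2228: 19 common + 7 leap = 19×365 + 7×366 = 9497 days.
Total: 223 + 9497 + 165 = 9885 days.
9885 mod 7 = 1, so 1 day after Saturday is Sunday.

Sunday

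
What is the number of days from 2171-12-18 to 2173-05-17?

December 2171: 31 − 18 = 13 days remain.
Then 16 full months totalling 486 days.
May 1–17, 2173: 17 days.
Total: 13 + 486 + 17 = 516 days.

516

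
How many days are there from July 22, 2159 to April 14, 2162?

Day-of-year of July 22, 2159: 203.
Day-of-year of April 14, 2162: 104.
2159 has 365 days, so 365 − 203 = 162 days remain in 2159.
Full years: 2160: 366; 2161: 365. Sum = 731.
Total: 162 + 731 + 104 = 997 days.

997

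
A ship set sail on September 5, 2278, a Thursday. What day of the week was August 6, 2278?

Count forward from the earlier date (August 6, 2278) to the later (September 5, 2278):
August 2278: 31 − 6 = 25 days remain.
September 1–5, 2278: 5 days.
Total: 25 + 5 = 30 days.
30 mod 7 = 2, so 2 days before Thursday is Tuesday.

Tuesday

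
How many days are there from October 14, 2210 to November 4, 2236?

9518

Day-of-year of October 14, 2210: 287.
Day-of-year of November 4, 2236: 309.
2210 has 365 days, so 365 − 287 = 78 days remain in 2210.
Full years 2211–2235: 19 common + 6 leap = 19×365 + 6×366 = 9131 days.
Total: 78 + 9131 + 309 = 9518 days.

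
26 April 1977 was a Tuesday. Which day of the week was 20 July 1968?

Count forward from the earlier date (July 20, 1968) to the later (April 26, 1977):
From July 20, 1968 to July 20, 1976: 8 years, of which 2 contain a Feb 29 — 6×365 + 2×366 = 2922 days.
July 1976: 31 − 20 = 11 days remain.
Then August (31), September (30), October (31), November (30), December (31), January (31), February 1977 (28), March (31): 31 + 30 + 31 + 30 + 31 + 31 + 28 + 31 = 243 days.
April 1–26, 1977: 26 days.
Residual: 280 days.
Total: 3202 days.
3202 mod 7 = 3, so 3 days before Tuesday is Saturday.

Saturday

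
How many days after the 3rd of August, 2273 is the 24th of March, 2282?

Day-of-year of August 3, 2273: 215.
Day-of-year of March 24, 2282: 83.
2273 has 365 days, so 365 − 215 = 150 days remain in 2273.
Full years 2274–2281: 6 common + 2 leap = 6×365 + 2×366 = 2922 days.
Total: 150 + 2922 + 83 = 3155 days.

3155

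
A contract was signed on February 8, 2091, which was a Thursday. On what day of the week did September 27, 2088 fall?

Monday

Count forward from the earlier date (September 27, 2088) to the later (February 8, 2091):
Day-of-year of September 27, 2088: 271.
Day-of-year of February 8, 2091: 39.
2088 has 366 days, so 366 − 271 = 95 days remain in 2088.
Full years: 2089: 365; 2090: 365. Sum = 730.
Total: 95 + 730 + 39 = 864 days.
864 mod 7 = 3, so 3 days before Thursday is Monday.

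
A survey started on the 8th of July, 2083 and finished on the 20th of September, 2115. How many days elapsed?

Day-of-year of July 8, 2083: 189.
Day-of-year of September 20, 2115: 263.
2083 has 365 days, so 365 − 189 = 176 days remain in 2083.
Full years 2084–2114: 24 common + 7 leap = 24×365 + 7×366 = 11322 days.
Total: 176 + 11322 + 263 = 11761 days.

11761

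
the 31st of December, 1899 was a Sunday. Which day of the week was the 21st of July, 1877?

Count forward from the earlier date (July 21, 1877) to the later (December 31, 1899):
Day-of-year of July 21, 1877: 202.
Day-of-year of December 31, 1899: 365.
1877 has 365 days, so 365 − 202 = 163 days remain in 1877.
Full years 1878–1898: 16 common + 5 leap = 16×365 + 5×366 = 7670 days.
Total: 163 + 7670 + 365 = 8198 days.
8198 mod 7 = 1, so 1 day before Sunday is Saturday.

Saturday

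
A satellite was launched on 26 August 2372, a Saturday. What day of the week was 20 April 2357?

Saturday

Count forward from the earlier date (April 20, 2357) to the later (August 26, 2372):
Day-of-year of April 20, 2357: 110.
Day-of-year of August 26, 2372: 239.
2357 has 365 days, so 365 − 110 = 255 days remain in 2357.
Full years 2358–2371: 11 common + 3 leap = 11×365 + 3×366 = 5113 days.
Total: 255 + 5113 + 239 = 5607 days.
5607 is a multiple of 7, so 20 April 2357 falls on the same weekday: Saturday.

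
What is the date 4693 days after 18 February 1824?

24 December 1836

Count 4693 days after February 18, 1824:
Day-of-year of February 18, 1824: 49.
Day-of-year of December 24, 1836: 359.
1824 has 366 days, so 366 − 49 = 317 days remain in 1824.
Full years 1825–1835: 9 common + 2 leap = 9×365 + 2×366 = 4017 days.
Total: 317 + 4017 + 359 = 4693 days.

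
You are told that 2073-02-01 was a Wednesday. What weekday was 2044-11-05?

Count forward from the earlier date (November 5, 2044) to the later (February 1, 2073):
Day-of-year of November 5, 2044: 310.
Day-of-year of February 1, 2073: 32.
2044 has 366 days, so 366 − 310 = 56 days remain in 2044.
Full years 2045–2072: 21 common + 7 leap = 21×365 + 7×366 = 10227 days.
Total: 56 + 10227 + 32 = 10315 days.
10315 mod 7 = 4, so 4 days before Wednesday is Saturday.

Saturday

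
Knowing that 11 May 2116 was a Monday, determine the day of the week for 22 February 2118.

May 2116: 31 − 11 = 20 days remain.
Then 20 full months totalling 610 days.
February 1–22, 2118: 22 days (2118 is not a leap year).
Total: 20 + 610 + 22 = 652 days.
652 mod 7 = 1, so 1 day after Monday is Tuesday.

Tuesday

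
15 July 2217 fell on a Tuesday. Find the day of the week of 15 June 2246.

Monday

Day-of-year of July 15, 2217: 196.
Day-of-year of June 15, 2246: 166.
2217 has 365 days, so 365 − 196 = 169 days remain in 2217.
Full years 2218–2245: 21 common + 7 leap = 21×365 + 7×366 = 10227 days.
Total: 169 + 10227 + 166 = 10562 days.
10562 mod 7 = 6, so 6 days after Tuesday is Monday.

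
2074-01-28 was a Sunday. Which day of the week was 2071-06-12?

Friday

Count forward from the earlier date (June 12, 2071) to the later (January 28, 2074):
June 12, 2071 → June 12, 2072: 366 days (2072 is a leap year).
June 12, 2072 → June 12, 2073: 365 days.
June 2073: 30 − 12 = 18 days remain.
Then July (31), August (31), September (30), October (31), November (30), December (31): 31 + 31 + 30 + 31 + 30 + 31 = 184 days.
January 1–28, 2074: 28 days.
Residual: 230 days.
Total: 961 days.
961 mod 7 = 2, so 2 days before Sunday is Friday.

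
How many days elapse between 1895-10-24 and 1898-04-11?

October 24, 1895 → October 24, 1896: 366 days (1896 is a leap year).
October 24, 1896 → October 24, 1897: 365 days.
October 1897: 31 − 24 = 7 days remain.
Then November (30), December (31), January (31), February 1898 (28), March (31): 30 + 31 + 31 + 28 + 31 = 151 days.
April 1–11, 1898: 11 days.
Residual: 169 days.
Total: 900 days.

900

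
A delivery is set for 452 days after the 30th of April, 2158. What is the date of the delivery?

the 26th of July, 2159

Count 452 days after April 30, 2158:
April 2158: 30 − 30 = 0 days remain.
Then 14 full months totalling 426 days.
July 1–26, 2159: 26 days.
Total: 0 + 426 + 26 = 452 days.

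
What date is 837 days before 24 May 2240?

7 February 2238

Count 837 days before May 24, 2240:
Day-of-year of February 7, 2238: 38.
Day-of-year of May 24, 2240: 145.
2238 has 365 days, so 365 − 38 = 327 days remain in 2238.
Full years: 2239: 365. Sum = 365.
Total: 327 + 365 + 145 = 837 days.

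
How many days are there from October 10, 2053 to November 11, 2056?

Day-of-year of October 10, 2053: 283.
Day-of-year of November 11, 2056: 316.
2053 has 365 days, so 365 − 283 = 82 days remain in 2053.
Full years: 2054: 365; 2055: 365. Sum = 730.
Total: 82 + 730 + 316 = 1128 days.

1128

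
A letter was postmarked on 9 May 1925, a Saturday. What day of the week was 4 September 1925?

Friday

May 1925: 31 − 9 = 22 days remain.
Then June (30), July (31), August (31): 30 + 31 + 31 = 92 days.
September 1–4, 1925: 4 days.
Total: 22 + 92 + 4 = 118 days.
118 mod 7 = 6, so 6 days after Saturday is Friday.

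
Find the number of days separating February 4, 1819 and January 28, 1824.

Day-of-year of February 4, 1819: 35.
Day-of-year of January 28, 1824: 28.
1819 has 365 days, so 365 − 35 = 330 days remain in 1819.
Full years: 1820: 366; 1821: 365; 1822: 365; 1823: 365. Sum = 1461.
Total: 330 + 1461 + 28 = 1819 days.

1819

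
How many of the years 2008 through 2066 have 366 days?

15

Years divisible by 4: 2008, 2012, …, 2064 — 15 in all.
No century exceptions apply. Count: 15.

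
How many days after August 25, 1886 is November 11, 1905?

Day-of-year of August 25, 1886: 237.
Day-of-year of November 11, 1905: 315.
1886 has 365 days, so 365 − 237 = 128 days remain in 1886.
Full years 1887–1904: 14 common + 4 leap = 14×365 + 4×366 = 6574 days.
Total: 128 + 6574 + 315 = 7017 days.

7017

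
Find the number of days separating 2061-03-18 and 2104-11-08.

Day-of-year of March 18, 2061: 77.
Day-of-year of November 8, 2104: 313.
2061 has 365 days, so 365 − 77 = 288 days remain in 2061.
Full years 2062–2103: 33 common + 9 leap = 33×365 + 9×366 = 15339 days.
Total: 288 + 15339 + 313 = 15940 days.

15940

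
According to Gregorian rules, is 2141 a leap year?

2141 is not a leap year.

No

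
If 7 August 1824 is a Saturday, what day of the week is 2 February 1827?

August 7, 1824 → August 7, 1825: 365 days.
August 7, 1825 → August 7, 1826: 365 days.
August 1826: 31 − 7 = 24 days remain.
Then September (30), October (31), November (30), December (31), January (31): 30 + 31 + 30 + 31 + 31 = 153 days.
February 1–2, 1827: 2 days (1827 is not a leap year).
Residual: 179 days.
Total: 909 days.
909 mod 7 = 6, so 6 days after Saturday is Friday.

Friday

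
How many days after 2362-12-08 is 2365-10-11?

1038

Day-of-year of December 8, 2362: 342.
Day-of-year of October 11, 2365: 284.
2362 has 365 days, so 365 − 342 = 23 days remain in 2362.
Full years: 2363: 365; 2364: 366. Sum = 731.
Total: 23 + 731 + 284 = 1038 days.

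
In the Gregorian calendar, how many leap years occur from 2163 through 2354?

46

Years divisible by 4: 2164, 2168, …, 2352 — 48 in all.
Of these, 2200, 2300 are divisible by 100 but not 400, so not leap.
Leap years: 48 − 2 = 46.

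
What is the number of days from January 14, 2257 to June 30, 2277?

From January 14, 2257 to January 14, 2277: 20 years, of which 5 contain a Feb 29 — 15×365 + 5×366 = 7305 days.
January 2277: 31 − 14 = 17 days remain.
Then February 2277 (28), March (31), April (30), May (31): 28 + 31 + 30 + 31 = 120 days.
June 1–30, 2277: 30 days.
Residual: 167 days.
Total: 7472 days.

7472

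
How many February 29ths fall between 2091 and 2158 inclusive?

Years divisible by 4: 2092, 2096, …, 2156 — 17 in all.
Of these, 2100 is divisible by 100 but not 400, so not leap.
Leap years: 17 − 1 = 16.

16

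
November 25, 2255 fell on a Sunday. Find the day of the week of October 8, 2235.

Count forward from the earlier date (October 8, 2235) to the later (November 25, 2255):
From October 8, 2235 to October 8, 2255: 20 years, of which 5 contain a Feb 29 — 15×365 + 5×366 = 7305 days.
October 2255: 31 − 8 = 23 days remain.
November 1–25, 2255: 25 days.
Residual: 48 days.
Total: 7353 days.
7353 mod 7 = 3, so 3 days before Sunday is Thursday.

Thursday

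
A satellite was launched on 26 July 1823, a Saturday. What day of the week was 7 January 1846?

From July 26, 1823 to July 26, 1845: 22 years, of which 6 contain a Feb 29 — 16×365 + 6×366 = 8036 days.
July 1845: 31 − 26 = 5 days remain.
Then August (31), September (30), October (31), November (30), December (31): 31 + 30 + 31 + 30 + 31 = 153 days.
January 1–7, 1846: 7 days.
Residual: 165 days.
Total: 8201 days.
8201 mod 7 = 4, so 4 days after Saturday is Wednesday.

Wednesday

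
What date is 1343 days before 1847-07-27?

1843-11-22

Count 1343 days before July 27, 1847:
Day-of-year of November 22, 1843: 326.
Day-of-year of July 27, 1847: 208.
1843 has 365 days, so 365 − 326 = 39 days remain in 1843.
Full years: 1844: 366; 1845: 365; 1846: 365. Sum = 1096.
Total: 39 + 1096 + 208 = 1343 days.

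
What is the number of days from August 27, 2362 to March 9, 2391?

10421

Day-of-year of August 27, 2362: 239.
Day-of-year of March 9, 2391: 68.
2362 has 365 days, so 365 − 239 = 126 days remain in 2362.
Full years 2363–2390: 21 common + 7 leap = 21×365 + 7×366 = 10227 days.
Total: 126 + 10227 + 68 = 10421 days.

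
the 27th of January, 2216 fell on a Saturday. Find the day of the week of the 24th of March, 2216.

January 2216: 31 − 27 = 4 days remain.
Then February 2216 (29): 29 days.
March 1–24, 2216: 24 days.
Total: 4 + 29 + 24 = 57 days.
57 mod 7 = 1, so 1 day after Saturday is Sunday.

Sunday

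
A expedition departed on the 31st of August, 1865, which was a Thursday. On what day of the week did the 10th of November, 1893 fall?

Friday

Day-of-year of August 31, 1865: 243.
Day-of-year of November 10, 1893: 314.
1865 has 365 days, so 365 − 243 = 122 days remain in 1865.
Full years 1866–1892: 20 common + 7 leap = 20×365 + 7×366 = 9862 days.
Total: 122 + 9862 + 314 = 10298 days.
10298 mod 7 = 1, so 1 day after Thursday is Friday.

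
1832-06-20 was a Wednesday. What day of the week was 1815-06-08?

Count forward from the earlier date (June 8, 1815) to the later (June 20, 1832):
From June 8, 1815 to June 8, 1832: 17 years, of which 5 contain a Feb 29 — 12×365 + 5×366 = 6210 days.
Within June 1832: 20 − 8 = 12 days.
Total: 6222 days.
6222 mod 7 = 6, so 6 days before Wednesday is Thursday.

Thursday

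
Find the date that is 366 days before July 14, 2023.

July 13, 2022

Count 366 days before July 14, 2023:
July 13, 2022 → July 13, 2023: 365 days.
Within July 2023: 14 − 13 = 1 day.
Total: 366 days.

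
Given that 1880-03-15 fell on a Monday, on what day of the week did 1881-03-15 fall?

Tuesday

March 15, 1880 → March 15, 1881: 365 days.
Total: 365 days.
365 mod 7 = 1, so 1 day after Monday is Tuesday.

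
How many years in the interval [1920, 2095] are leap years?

44

Years divisible by 4: 1920, 1924, …, 2092 — 44 in all.
2000 is divisible by 400, so still leap.
No century exceptions apply. Count: 44.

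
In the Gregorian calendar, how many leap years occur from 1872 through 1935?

Years divisible by 4: 1872, 1876, …, 1932 — 16 in all.
Of these, 1900 is divisible by 100 but not 400, so not leap.
Leap years: 16 − 1 = 15.

15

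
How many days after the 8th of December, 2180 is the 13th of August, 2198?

6457

Day-of-year of December 8, 2180: 343.
Day-of-year of August 13, 2198: 225.
2180 has 366 days, so 366 − 343 = 23 days remain in 2180.
Full years 2181–2197: 13 common + 4 leap = 13×365 + 4×366 = 6209 days.
Total: 23 + 6209 + 225 = 6457 days.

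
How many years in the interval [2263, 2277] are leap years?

4

Years divisible by 4 in [2263, 2277]: 2264, 2268, 2272, 2276.
No century exceptions apply. Count: 4.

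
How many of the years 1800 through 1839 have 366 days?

9

Years divisible by 4 in [1800, 1839]: 1800, 1804, 1808, 1812, 1816, 1820, 1824, 1828, 1832, 1836.
Of these, 1800 is divisible by 100 but not 400, so not leap.
Leap years: 10 − 1 = 9.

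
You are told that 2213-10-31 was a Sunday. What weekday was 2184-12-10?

Count forward from the earlier date (December 10, 2184) to the later (October 31, 2213):
From December 10, 2184 to December 10, 2212: 28 years, of which 6 contain a Feb 29 — 22×365 + 6×366 = 10226 days.
(2200 is not a leap year (divisible by 100 but not 400).)
December 2212: 31 − 10 = 21 days remain.
Then 9 full months totalling 273 days.
October 1–31, 2213: 31 days.
Residual: 325 days.
Total: 10551 days.
10551 mod 7 = 2, so 2 days before Sunday is Friday.

Friday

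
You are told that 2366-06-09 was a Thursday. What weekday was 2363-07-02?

Tuesday

Count forward from the earlier date (July 2, 2363) to the later (June 9, 2366):
July 2, 2363 → July 2, 2364: 366 days (2364 is a leap year).
July 2, 2364 → July 2, 2365: 365 days.
July 2365: 31 − 2 = 29 days remain.
Then 10 full months totalling 304 days.
June 1–9, 2366: 9 days.
Residual: 342 days.
Total: 1073 days.
1073 mod 7 = 2, so 2 days before Thursday is Tuesday.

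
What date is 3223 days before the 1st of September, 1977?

the 4th of November, 1968

Count 3223 days before September 1, 1977:
Day-of-year of November 4, 1968: 309.
Day-of-year of September 1, 1977: 244.
1968 has 366 days, so 366 − 309 = 57 days remain in 1968.
Full years 1969–1976: 6 common + 2 leap = 6×365 + 2×366 = 2922 days.
Total: 57 + 2922 + 244 = 3223 days.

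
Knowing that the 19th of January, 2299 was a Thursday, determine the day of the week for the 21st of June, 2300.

Day-of-year of January 19, 2299: 19.
Day-of-year of June 21, 2300: 172.
2299 has 365 days, so 365 − 19 = 346 days remain in 2299.
Total: 346 + 172 = 518 days.
518 is a multiple of 7, so the 21st of June, 2300 falls on the same weekday: Thursday.

Thursday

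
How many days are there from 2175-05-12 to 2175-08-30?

110

May 2175: 31 − 12 = 19 days remain.
Then June (30), July (31): 30 + 31 = 61 days.
August 1–30, 2175: 30 days.
Total: 19 + 61 + 30 = 110 days.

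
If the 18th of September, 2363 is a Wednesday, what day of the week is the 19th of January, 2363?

Saturday

Count forward from the earlier date (January 19, 2363) to the later (September 18, 2363):
January 2363: 31 − 19 = 12 days remain.
Then February 2363 (28), March (31), April (30), May (31), June (30), July (31), August (31): 28 + 31 + 30 + 31 + 30 + 31 + 31 = 212 days.
September 1–18, 2363: 18 days.
Total: 12 + 212 + 18 = 242 days.
242 mod 7 = 4, so 4 days before Wednesday is Saturday.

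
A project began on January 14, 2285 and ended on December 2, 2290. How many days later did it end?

2148

Day-of-year of January 14, 2285: 14.
Day-of-year of December 2, 2290: 336.
2285 has 365 days, so 365 − 14 = 351 days remain in 2285.
Full years: 2286: 365; 2287: 365; 2288: 366; 2289: 365. Sum = 1461.
Total: 351 + 1461 + 336 = 2148 days.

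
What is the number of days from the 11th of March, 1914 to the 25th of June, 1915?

471

Day-of-year of March 11, 1914: 70.
Day-of-year of June 25, 1915: 176.
1914 has 365 days, so 365 − 70 = 295 days remain in 1914.
Total: 295 + 176 = 471 days.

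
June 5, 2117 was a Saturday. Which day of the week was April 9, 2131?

Monday

From June 5, 2117 to June 5, 2130: 13 years, of which 3 contain a Feb 29 — 10×365 + 3×366 = 4748 days.
June 2130: 30 − 5 = 25 days remain.
Then 9 full months totalling 274 days.
April 1–9, 2131: 9 days.
Residual: 308 days.
Total: 5056 days.
5056 mod 7 = 2, so 2 days after Saturday is Monday.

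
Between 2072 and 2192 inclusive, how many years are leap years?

30

Years divisible by 4: 2072, 2076, …, 2192 — 31 in all.
Of these, 2100 is divisible by 100 but not 400, so not leap.
Leap years: 31 − 1 = 30.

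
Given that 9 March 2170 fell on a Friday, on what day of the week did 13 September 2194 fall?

From March 9, 2170 to March 9, 2194: 24 years, of which 6 contain a Feb 29 — 18×365 + 6×366 = 8766 days.
March 2194: 31 − 9 = 22 days remain.
Then April (30), May (31), June (30), July (31), August (31): 30 + 31 + 30 + 31 + 31 = 153 days.
September 1–13, 2194: 13 days.
Residual: 188 days.
Total: 8954 days.
8954 mod 7 = 1, so 1 day after Friday is Saturday.

Saturday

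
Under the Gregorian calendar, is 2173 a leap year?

2173 is not a leap year.

No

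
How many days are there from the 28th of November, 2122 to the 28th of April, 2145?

From November 28, 2122 to November 28, 2144: 22 years, of which 6 contain a Feb 29 — 16×365 + 6×366 = 8036 days.
November 2144: 30 − 28 = 2 days remain.
Then December (31), January (31), February 2145 (28), March (31): 31 + 31 + 28 + 31 = 121 days.
April 1–28, 2145: 28 days.
Residual: 151 days.
Total: 8187 days.

8187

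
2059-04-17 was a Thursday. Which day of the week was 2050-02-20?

Count forward from the earlier date (February 20, 2050) to the later (April 17, 2059):
Day-of-year of February 20, 2050: 51.
Day-of-year of April 17, 2059: 107.
2050 has 365 days, so 365 − 51 = 314 days remain in 2050.
Full years 2051–2058: 6 common + 2 leap = 6×365 + 2×366 = 2922 days.
Total: 314 + 2922 + 107 = 3343 days.
3343 mod 7 = 4, so 4 days before Thursday is Sunday.

Sunday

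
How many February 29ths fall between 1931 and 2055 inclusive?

31

Years divisible by 4: 1932, 1936, …, 2052 — 31 in all.
2000 is divisible by 400, so still leap.
No century exceptions apply. Count: 31.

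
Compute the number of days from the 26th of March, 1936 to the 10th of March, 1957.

Day-of-year of March 26, 1936: 86.
Day-of-year of March 10, 1957: 69.
1936 has 366 days, so 366 − 86 = 280 days remain in 1936.
Full years 1937–1956: 15 common + 5 leap = 15×365 + 5×366 = 7305 days.
Total: 280 + 7305 + 69 = 7654 days.

7654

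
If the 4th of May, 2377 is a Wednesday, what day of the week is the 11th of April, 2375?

Friday

Count forward from the earlier date (April 11, 2375) to the later (May 4, 2377):
April 2375: 30 − 11 = 19 days remain.
Then 24 full months totalling 731 days.
May 1–4, 2377: 4 days.
Total: 19 + 731 + 4 = 754 days.
754 mod 7 = 5, so 5 days before Wednesday is Friday.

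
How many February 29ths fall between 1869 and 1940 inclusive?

Years divisible by 4: 1872, 1876, …, 1940 — 18 in all.
Of these, 1900 is divisible by 100 but not 400, so not leap.
Leap years: 18 − 1 = 17.

17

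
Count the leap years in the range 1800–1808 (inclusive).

2

Years divisible by 4 in [1800, 1808]: 1800, 1804, 1808.
Of these, 1800 is divisible by 100 but not 400, so not leap.
Leap years: 3 − 1 = 2.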